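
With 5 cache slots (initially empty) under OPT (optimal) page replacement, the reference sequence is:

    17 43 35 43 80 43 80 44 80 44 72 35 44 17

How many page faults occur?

17: miss, frames {17}
43: miss, frames {17,43}
35: miss, frames {17,43,35}
43: hit
80: miss, frames {17,43,35,80}
43: hit
80: hit
44: miss, frames {17,43,35,80,44}
80: hit
44: hit
72: miss, evict 80, frames {17,43,35,44,72}
35: hit
44: hit
17: hit
Page faults: 6.

6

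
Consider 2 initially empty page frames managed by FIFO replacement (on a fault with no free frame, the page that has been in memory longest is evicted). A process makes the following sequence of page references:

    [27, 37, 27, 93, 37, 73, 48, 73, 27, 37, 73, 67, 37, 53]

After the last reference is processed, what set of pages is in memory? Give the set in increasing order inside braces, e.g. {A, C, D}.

{37, 53}

27 → fault, frames (27)
37 → fault, frames (27 37)
27 → hit
93 → fault, evict 27, frames (37 93)
37 → hit
73 → fault, evict 37, frames (93 73)
48 → fault, evict 93, frames (73 48)
73 → hit
27 → fault, evict 73, frames (48 27)
37 → fault, evict 48, frames (27 37)
73 → fault, evict 27, frames (37 73)
67 → fault, evict 37, frames (73 67)
37 → fault, evict 73, frames (67 37)
53 → fault, evict 67, frames (37 53)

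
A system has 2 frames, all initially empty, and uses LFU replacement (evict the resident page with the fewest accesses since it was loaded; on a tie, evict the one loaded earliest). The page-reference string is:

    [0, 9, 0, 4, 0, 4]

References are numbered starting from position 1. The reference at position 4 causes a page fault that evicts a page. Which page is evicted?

pos 1: 0 -> fault, frames {0}
pos 2: 9 -> fault, frames {0,9}
pos 3: 0 -> hit
pos 4: 4 -> fault, evict 9, frames {0,4}
At position 4, page 9 is evicted.

9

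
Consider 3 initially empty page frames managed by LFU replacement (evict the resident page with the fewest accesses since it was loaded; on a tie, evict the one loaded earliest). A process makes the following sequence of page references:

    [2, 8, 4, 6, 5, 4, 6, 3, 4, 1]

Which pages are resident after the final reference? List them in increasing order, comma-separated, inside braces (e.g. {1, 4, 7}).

{1, 4, 6}

2 → miss, frames {2}
8 → miss, frames {2,8}
4 → miss, frames {2,8,4}
6 → miss, evict 2, frames {8,4,6}
5 → miss, evict 8, frames {4,6,5}
4 → hit
6 → hit
3 → miss, evict 5, frames {4,6,3}
4 → hit
1 → miss, evict 3, frames {4,6,1}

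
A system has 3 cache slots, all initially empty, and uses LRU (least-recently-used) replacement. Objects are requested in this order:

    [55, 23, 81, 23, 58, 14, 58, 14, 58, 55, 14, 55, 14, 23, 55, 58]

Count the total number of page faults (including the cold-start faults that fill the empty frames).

55 -> fault, frames {55}
23 -> fault, frames {55,23}
81 -> fault, frames {55,23,81}
23 -> hit
58 -> fault, evict 55, frames {81,23,58}
14 -> fault, evict 81, frames {23,58,14}
58 -> hit
14 -> hit
58 -> hit
55 -> fault, evict 23, frames {14,58,55}
14 -> hit
55 -> hit
14 -> hit
23 -> fault, evict 58, frames {55,14,23}
55 -> hit
58 -> fault, evict 14, frames {23,55,58}
Page faults: 8.

8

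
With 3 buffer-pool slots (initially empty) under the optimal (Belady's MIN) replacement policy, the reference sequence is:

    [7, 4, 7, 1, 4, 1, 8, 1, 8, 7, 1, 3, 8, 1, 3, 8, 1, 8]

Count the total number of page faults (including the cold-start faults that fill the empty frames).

7 -> miss, frames [7]
4 -> miss, frames [7, 4]
7 -> hit
1 -> miss, frames [7, 4, 1]
4 -> hit
1 -> hit
8 -> miss, evict 4, frames [7, 1, 8]
1 -> hit
8 -> hit
7 -> hit
1 -> hit
3 -> miss, evict 7, frames [1, 8, 3]
8 -> hit
1 -> hit
3 -> hit
8 -> hit
1 -> hit
8 -> hit
Page faults: 5.

5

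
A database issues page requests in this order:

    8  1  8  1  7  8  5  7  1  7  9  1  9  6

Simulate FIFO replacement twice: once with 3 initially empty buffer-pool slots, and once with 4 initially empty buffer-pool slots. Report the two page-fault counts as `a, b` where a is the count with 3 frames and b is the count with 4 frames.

7, 6

3 frames: F F . . F . F . . . F F . F → 7 faults.
4 frames: F F . . F . F . . . F . . F → 6 faults.
6 < 7: adding a frame reduced faults, as is typical.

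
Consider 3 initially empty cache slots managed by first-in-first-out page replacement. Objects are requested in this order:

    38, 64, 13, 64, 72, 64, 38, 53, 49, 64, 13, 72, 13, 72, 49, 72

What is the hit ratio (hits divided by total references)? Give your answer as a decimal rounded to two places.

0.31

38: miss, frames [38]
64: miss, frames [38, 64]
13: miss, frames [38, 64, 13]
64: hit
72: miss, evict 38, frames [64, 13, 72]
64: hit
38: miss, evict 64, frames [13, 72, 38]
53: miss, evict 13, frames [72, 38, 53]
49: miss, evict 72, frames [38, 53, 49]
64: miss, evict 38, frames [53, 49, 64]
13: miss, evict 53, frames [49, 64, 13]
72: miss, evict 49, frames [64, 13, 72]
13: hit
72: hit
49: miss, evict 64, frames [13, 72, 49]
72: hit
Hits: 5 of 16 references → 5/16 = 0.3125.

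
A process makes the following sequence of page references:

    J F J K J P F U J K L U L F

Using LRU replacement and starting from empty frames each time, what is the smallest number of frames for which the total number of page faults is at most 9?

f=1: 14 faults
f=2: 11 faults
f=3: 11 faults
f=4: 8 faults
f=5: 6 faults
f=6: 6 faults
Smallest f with faults ≤ 9 is 4.

4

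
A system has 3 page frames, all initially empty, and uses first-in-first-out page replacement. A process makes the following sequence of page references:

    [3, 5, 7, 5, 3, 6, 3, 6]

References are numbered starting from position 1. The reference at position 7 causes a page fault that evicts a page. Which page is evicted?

5

pos 1: 3 -> fault, frames (3)
pos 2: 5 -> fault, frames (3 5)
pos 3: 7 -> fault, frames (3 5 7)
pos 4: 5 -> hit
pos 5: 3 -> hit
pos 6: 6 -> fault, evict 3, frames (5 7 6)
pos 7: 3 -> fault, evict 5, frames (7 6 3)
At position 7, page 5 is evicted.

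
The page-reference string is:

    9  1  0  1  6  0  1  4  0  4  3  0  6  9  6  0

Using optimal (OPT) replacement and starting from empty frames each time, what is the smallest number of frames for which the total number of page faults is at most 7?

3

f=1: 16 faults
f=2: 10 faults
f=3: 7 faults
f=4: 6 faults
f=5: 6 faults
f=6: 6 faults
Smallest f with faults ≤ 7 is 3.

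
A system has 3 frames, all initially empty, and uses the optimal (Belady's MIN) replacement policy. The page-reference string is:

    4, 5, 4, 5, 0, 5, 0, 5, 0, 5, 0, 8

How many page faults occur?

4 → miss, frames (4)
5 → miss, frames (4 5)
4 → hit
5 → hit
0 → miss, frames (4 5 0)
5 → hit
0 → hit
5 → hit
0 → hit
5 → hit
0 → hit
8 → miss, evict 0, frames (4 5 8)
Page faults: 4.

4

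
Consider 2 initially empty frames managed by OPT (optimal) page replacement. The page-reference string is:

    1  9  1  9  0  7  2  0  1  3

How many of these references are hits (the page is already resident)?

1: miss, frames [1]
9: miss, frames [1, 9]
1: hit
9: hit
0: miss, evict 9, frames [1, 0]
7: miss, evict 1, frames [0, 7]
2: miss, evict 7, frames [0, 2]
0: hit
1: miss, evict 2, frames [0, 1]
3: miss, evict 1, frames [0, 3]
Hits: 3.

3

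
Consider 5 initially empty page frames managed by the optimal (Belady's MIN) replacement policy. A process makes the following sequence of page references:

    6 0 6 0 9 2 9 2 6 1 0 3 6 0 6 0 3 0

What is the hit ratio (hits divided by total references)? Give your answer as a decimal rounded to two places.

0.67

6 -> fault, frames (6)
0 -> fault, frames (6 0)
6 -> hit
0 -> hit
9 -> fault, frames (6 0 9)
2 -> fault, frames (6 0 9 2)
9 -> hit
2 -> hit
6 -> hit
1 -> fault, frames (6 0 9 2 1)
0 -> hit
3 -> fault, evict 1, frames (6 0 9 2 3)
6 -> hit
0 -> hit
6 -> hit
0 -> hit
3 -> hit
0 -> hit
Hits: 12 of 18 references → 12/18 = 0.6667.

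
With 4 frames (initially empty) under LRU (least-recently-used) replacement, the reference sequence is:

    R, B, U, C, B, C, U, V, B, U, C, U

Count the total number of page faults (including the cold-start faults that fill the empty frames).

R: miss, frames (R)
B: miss, frames (R B)
U: miss, frames (R B U)
C: miss, frames (R B U C)
B: hit
C: hit
U: hit
V: miss, evict R, frames (B C U V)
B: hit
U: hit
C: hit
U: hit
Page faults: 5.

5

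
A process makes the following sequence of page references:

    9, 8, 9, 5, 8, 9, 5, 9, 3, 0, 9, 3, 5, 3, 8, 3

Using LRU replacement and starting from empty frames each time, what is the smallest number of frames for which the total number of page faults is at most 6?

f=1: 16 faults
f=2: 12 faults
f=3: 7 faults
f=4: 6 faults
f=5: 5 faults
Smallest f with faults ≤ 6 is 4.

4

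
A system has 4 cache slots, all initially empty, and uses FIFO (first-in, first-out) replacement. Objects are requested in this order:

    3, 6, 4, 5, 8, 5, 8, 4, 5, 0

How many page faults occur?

3 -> fault, frames [3]
6 -> fault, frames [3, 6]
4 -> fault, frames [3, 6, 4]
5 -> fault, frames [3, 6, 4, 5]
8 -> fault, evict 3, frames [6, 4, 5, 8]
5 -> hit
8 -> hit
4 -> hit
5 -> hit
0 -> fault, evict 6, frames [4, 5, 8, 0]
Page faults: 6.

6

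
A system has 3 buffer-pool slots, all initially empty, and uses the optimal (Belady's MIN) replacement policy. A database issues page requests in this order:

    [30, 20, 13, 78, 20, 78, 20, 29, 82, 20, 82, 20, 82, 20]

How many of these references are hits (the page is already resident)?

30 -> fault, frames (30)
20 -> fault, frames (30 20)
13 -> fault, frames (30 20 13)
78 -> fault, evict 13, frames (30 20 78)
20 -> hit
78 -> hit
20 -> hit
29 -> fault, evict 78, frames (30 20 29)
82 -> fault, evict 29, frames (30 20 82)
20 -> hit
82 -> hit
20 -> hit
82 -> hit
20 -> hit
Hits: 8.

8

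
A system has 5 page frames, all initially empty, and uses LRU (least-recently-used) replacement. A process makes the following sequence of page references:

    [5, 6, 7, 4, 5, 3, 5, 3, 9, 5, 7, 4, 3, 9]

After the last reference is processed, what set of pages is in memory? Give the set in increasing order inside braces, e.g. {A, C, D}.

{3, 4, 5, 7, 9}

5 -> fault, frames [5]
6 -> fault, frames [5, 6]
7 -> fault, frames [5, 6, 7]
4 -> fault, frames [5, 6, 7, 4]
5 -> hit
3 -> fault, frames [6, 7, 4, 5, 3]
5 -> hit
3 -> hit
9 -> fault, evict 6, frames [7, 4, 5, 3, 9]
5 -> hit
7 -> hit
4 -> hit
3 -> hit
9 -> hit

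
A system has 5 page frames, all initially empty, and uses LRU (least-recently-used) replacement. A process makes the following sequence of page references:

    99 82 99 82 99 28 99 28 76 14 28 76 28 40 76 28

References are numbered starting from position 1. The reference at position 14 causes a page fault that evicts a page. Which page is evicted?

82

pos 1: 99 -> miss, frames [99]
pos 2: 82 -> miss, frames [99, 82]
pos 3: 99 -> hit
pos 4: 82 -> hit
pos 5: 99 -> hit
pos 6: 28 -> miss, frames [82, 99, 28]
pos 7: 99 -> hit
pos 8: 28 -> hit
pos 9: 76 -> miss, frames [82, 99, 28, 76]
pos 10: 14 -> miss, frames [82, 99, 28, 76, 14]
pos 11: 28 -> hit
pos 12: 76 -> hit
pos 13: 28 -> hit
pos 14: 40 -> miss, evict 82, frames [99, 14, 76, 28, 40]
At position 14, page 82 is evicted.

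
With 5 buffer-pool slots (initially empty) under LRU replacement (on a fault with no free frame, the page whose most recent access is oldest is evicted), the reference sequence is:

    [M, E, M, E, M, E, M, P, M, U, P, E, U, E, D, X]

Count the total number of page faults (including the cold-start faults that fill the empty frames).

6

M → fault, frames [M]
E → fault, frames [M, E]
M → hit
E → hit
M → hit
E → hit
M → hit
P → fault, frames [E, M, P]
M → hit
U → fault, frames [E, P, M, U]
P → hit
E → hit
U → hit
E → hit
D → fault, frames [M, P, U, E, D]
X → fault, evict M, frames [P, U, E, D, X]
Page faults: 6.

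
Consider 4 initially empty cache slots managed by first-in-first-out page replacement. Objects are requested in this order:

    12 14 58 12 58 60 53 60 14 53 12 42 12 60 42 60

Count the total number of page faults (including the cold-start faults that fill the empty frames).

12 → miss, frames [12]
14 → miss, frames [12, 14]
58 → miss, frames [12, 14, 58]
12 → hit
58 → hit
60 → miss, frames [12, 14, 58, 60]
53 → miss, evict 12, frames [14, 58, 60, 53]
60 → hit
14 → hit
53 → hit
12 → miss, evict 14, frames [58, 60, 53, 12]
42 → miss, evict 58, frames [60, 53, 12, 42]
12 → hit
60 → hit
42 → hit
60 → hit
Page faults: 7.

7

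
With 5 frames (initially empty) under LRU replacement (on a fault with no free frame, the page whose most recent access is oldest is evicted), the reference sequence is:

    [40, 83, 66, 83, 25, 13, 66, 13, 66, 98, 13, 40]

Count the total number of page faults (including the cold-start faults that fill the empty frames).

7

40: miss, frames (40)
83: miss, frames (40 83)
66: miss, frames (40 83 66)
83: hit
25: miss, frames (40 66 83 25)
13: miss, frames (40 66 83 25 13)
66: hit
13: hit
66: hit
98: miss, evict 40, frames (83 25 13 66 98)
13: hit
40: miss, evict 83, frames (25 66 98 13 40)
Page faults: 7.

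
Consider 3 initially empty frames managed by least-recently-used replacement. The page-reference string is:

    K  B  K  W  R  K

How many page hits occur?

K: fault, frames (K)
B: fault, frames (K B)
K: hit
W: fault, frames (B K W)
R: fault, evict B, frames (K W R)
K: hit
Hits: 2.

2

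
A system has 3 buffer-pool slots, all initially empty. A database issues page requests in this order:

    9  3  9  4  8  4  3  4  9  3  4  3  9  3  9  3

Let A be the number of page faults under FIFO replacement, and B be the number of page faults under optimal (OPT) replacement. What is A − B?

Under FIFO: F F . F F . . . F F F . . . . . → 7 faults.
Under OPT: F F . F F . . . F . . . . . . . → 5 faults.
A − B = 7 − 5 = 2.

2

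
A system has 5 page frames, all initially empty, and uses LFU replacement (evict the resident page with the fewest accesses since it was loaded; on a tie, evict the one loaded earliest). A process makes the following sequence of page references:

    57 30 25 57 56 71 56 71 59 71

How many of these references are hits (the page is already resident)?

57: fault, frames (57)
30: fault, frames (57 30)
25: fault, frames (57 30 25)
57: hit
56: fault, frames (57 30 25 56)
71: fault, frames (57 30 25 56 71)
56: hit
71: hit
59: fault, evict 30, frames (57 25 56 71 59)
71: hit
Hits: 4.

4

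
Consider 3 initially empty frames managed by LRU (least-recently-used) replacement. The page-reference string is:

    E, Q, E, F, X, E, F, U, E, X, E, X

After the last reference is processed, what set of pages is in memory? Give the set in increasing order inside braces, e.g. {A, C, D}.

{E, U, X}

E: fault, frames {E}
Q: fault, frames {E,Q}
E: hit
F: fault, frames {Q,E,F}
X: fault, evict Q, frames {E,F,X}
E: hit
F: hit
U: fault, evict X, frames {E,F,U}
E: hit
X: fault, evict F, frames {U,E,X}
E: hit
X: hit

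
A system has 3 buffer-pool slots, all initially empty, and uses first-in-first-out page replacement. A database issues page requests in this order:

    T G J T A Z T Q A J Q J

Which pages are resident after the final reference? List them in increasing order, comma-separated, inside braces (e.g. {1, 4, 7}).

{A, J, Q}

T -> fault, frames {T}
G -> fault, frames {T,G}
J -> fault, frames {T,G,J}
T -> hit
A -> fault, evict T, frames {G,J,A}
Z -> fault, evict G, frames {J,A,Z}
T -> fault, evict J, frames {A,Z,T}
Q -> fault, evict A, frames {Z,T,Q}
A -> fault, evict Z, frames {T,Q,A}
J -> fault, evict T, frames {Q,A,J}
Q -> hit
J -> hit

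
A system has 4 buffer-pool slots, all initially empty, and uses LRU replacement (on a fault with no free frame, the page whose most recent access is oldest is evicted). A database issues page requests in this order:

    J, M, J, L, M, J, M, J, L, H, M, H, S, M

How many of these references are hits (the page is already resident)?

J → fault, frames [J]
M → fault, frames [J, M]
J → hit
L → fault, frames [M, J, L]
M → hit
J → hit
M → hit
J → hit
L → hit
H → fault, frames [M, J, L, H]
M → hit
H → hit
S → fault, evict J, frames [L, M, H, S]
M → hit
Hits: 9.

9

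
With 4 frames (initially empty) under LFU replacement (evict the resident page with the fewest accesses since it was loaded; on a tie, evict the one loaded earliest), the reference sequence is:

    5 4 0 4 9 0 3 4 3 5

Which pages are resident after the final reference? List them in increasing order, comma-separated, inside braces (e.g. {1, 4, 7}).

{0, 3, 4, 5}

5 → fault, frames [5]
4 → fault, frames [5, 4]
0 → fault, frames [5, 4, 0]
4 → hit
9 → fault, frames [5, 4, 0, 9]
0 → hit
3 → fault, evict 5, frames [4, 0, 9, 3]
4 → hit
3 → hit
5 → fault, evict 9, frames [4, 0, 3, 5]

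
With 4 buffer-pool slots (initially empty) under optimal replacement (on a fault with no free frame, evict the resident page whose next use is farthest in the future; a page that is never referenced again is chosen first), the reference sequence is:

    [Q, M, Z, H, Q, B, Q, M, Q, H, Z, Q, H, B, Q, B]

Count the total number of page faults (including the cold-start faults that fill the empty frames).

Q: fault, frames (Q)
M: fault, frames (Q M)
Z: fault, frames (Q M Z)
H: fault, frames (Q M Z H)
Q: hit
B: fault, evict Z, frames (Q M H B)
Q: hit
M: hit
Q: hit
H: hit
Z: fault, evict M, frames (Q H B Z)
Q: hit
H: hit
B: hit
Q: hit
B: hit
Page faults: 6.

6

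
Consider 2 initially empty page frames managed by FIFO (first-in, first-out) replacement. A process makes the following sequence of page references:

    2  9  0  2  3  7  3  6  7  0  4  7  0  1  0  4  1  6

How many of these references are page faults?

14

2: miss, frames [2]
9: miss, frames [2, 9]
0: miss, evict 2, frames [9, 0]
2: miss, evict 9, frames [0, 2]
3: miss, evict 0, frames [2, 3]
7: miss, evict 2, frames [3, 7]
3: hit
6: miss, evict 3, frames [7, 6]
7: hit
0: miss, evict 7, frames [6, 0]
4: miss, evict 6, frames [0, 4]
7: miss, evict 0, frames [4, 7]
0: miss, evict 4, frames [7, 0]
1: miss, evict 7, frames [0, 1]
0: hit
4: miss, evict 0, frames [1, 4]
1: hit
6: miss, evict 1, frames [4, 6]
Page faults: 14.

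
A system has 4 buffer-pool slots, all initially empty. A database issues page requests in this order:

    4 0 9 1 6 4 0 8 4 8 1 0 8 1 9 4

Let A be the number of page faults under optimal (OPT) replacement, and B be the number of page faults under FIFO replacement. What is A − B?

Under OPT: F F F F F . . F . . . . . . F . → 7 faults.
Under FIFO: F F F F F F F F . . F . . . F F → 11 faults.
A − B = 7 − 11 = -4.

-4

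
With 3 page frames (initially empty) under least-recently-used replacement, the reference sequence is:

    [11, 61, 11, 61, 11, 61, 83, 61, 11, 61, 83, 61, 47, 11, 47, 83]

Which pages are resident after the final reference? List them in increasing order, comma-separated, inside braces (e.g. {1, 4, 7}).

{11, 47, 83}

11 → miss, frames (11)
61 → miss, frames (11 61)
11 → hit
61 → hit
11 → hit
61 → hit
83 → miss, frames (11 61 83)
61 → hit
11 → hit
61 → hit
83 → hit
61 → hit
47 → miss, evict 11, frames (83 61 47)
11 → miss, evict 83, frames (61 47 11)
47 → hit
83 → miss, evict 61, frames (11 47 83)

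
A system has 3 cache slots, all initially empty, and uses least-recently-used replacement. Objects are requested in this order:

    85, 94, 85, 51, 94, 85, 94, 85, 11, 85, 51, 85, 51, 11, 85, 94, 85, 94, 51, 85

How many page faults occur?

85: fault, frames (85)
94: fault, frames (85 94)
85: hit
51: fault, frames (94 85 51)
94: hit
85: hit
94: hit
85: hit
11: fault, evict 51, frames (94 85 11)
85: hit
51: fault, evict 94, frames (11 85 51)
85: hit
51: hit
11: hit
85: hit
94: fault, evict 51, frames (11 85 94)
85: hit
94: hit
51: fault, evict 11, frames (85 94 51)
85: hit
Page faults: 7.

7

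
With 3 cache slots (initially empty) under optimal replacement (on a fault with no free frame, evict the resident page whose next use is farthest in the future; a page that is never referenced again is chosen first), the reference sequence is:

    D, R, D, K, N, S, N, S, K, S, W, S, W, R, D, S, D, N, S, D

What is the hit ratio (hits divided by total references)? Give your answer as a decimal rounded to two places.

0.60

D → miss, frames {D}
R → miss, frames {D,R}
D → hit
K → miss, frames {D,R,K}
N → miss, evict D, frames {R,K,N}
S → miss, evict R, frames {K,N,S}
N → hit
S → hit
K → hit
S → hit
W → miss, evict K, frames {N,S,W}
S → hit
W → hit
R → miss, evict W, frames {N,S,R}
D → miss, evict R, frames {N,S,D}
S → hit
D → hit
N → hit
S → hit
D → hit
Hits: 12 of 20 references → 12/20 = 0.6000.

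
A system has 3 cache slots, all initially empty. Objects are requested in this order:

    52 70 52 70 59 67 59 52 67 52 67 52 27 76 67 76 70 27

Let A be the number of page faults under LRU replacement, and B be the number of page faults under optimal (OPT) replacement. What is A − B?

Under LRU: F F . . F F . F . . . . F F F . F F → 10 faults.
Under OPT: F F . . F F . . . . . . F F . . F . → 7 faults.
A − B = 10 − 7 = 3.

3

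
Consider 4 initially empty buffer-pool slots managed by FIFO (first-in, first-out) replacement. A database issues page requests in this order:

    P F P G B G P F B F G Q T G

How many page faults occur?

P → miss, frames [P]
F → miss, frames [P, F]
P → hit
G → miss, frames [P, F, G]
B → miss, frames [P, F, G, B]
G → hit
P → hit
F → hit
B → hit
F → hit
G → hit
Q → miss, evict P, frames [F, G, B, Q]
T → miss, evict F, frames [G, B, Q, T]
G → hit
Page faults: 6.

6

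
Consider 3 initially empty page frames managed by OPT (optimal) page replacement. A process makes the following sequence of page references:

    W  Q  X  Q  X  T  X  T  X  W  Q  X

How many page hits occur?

W -> miss, frames (W)
Q -> miss, frames (W Q)
X -> miss, frames (W Q X)
Q -> hit
X -> hit
T -> miss, evict Q, frames (W X T)
X -> hit
T -> hit
X -> hit
W -> hit
Q -> miss, evict T, frames (W X Q)
X -> hit
Hits: 7.

7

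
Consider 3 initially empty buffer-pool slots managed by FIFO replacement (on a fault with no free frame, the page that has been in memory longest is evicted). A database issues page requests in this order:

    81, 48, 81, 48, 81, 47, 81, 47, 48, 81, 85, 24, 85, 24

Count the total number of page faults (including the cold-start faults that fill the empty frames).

5

81 → fault, frames (81)
48 → fault, frames (81 48)
81 → hit
48 → hit
81 → hit
47 → fault, frames (81 48 47)
81 → hit
47 → hit
48 → hit
81 → hit
85 → fault, evict 81, frames (48 47 85)
24 → fault, evict 48, frames (47 85 24)
85 → hit
24 → hit
Page faults: 5.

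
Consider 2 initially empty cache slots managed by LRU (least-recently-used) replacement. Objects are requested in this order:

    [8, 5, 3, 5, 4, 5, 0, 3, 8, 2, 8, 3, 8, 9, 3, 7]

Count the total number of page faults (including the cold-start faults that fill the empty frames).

12

8 → miss, frames [8]
5 → miss, frames [8, 5]
3 → miss, evict 8, frames [5, 3]
5 → hit
4 → miss, evict 3, frames [5, 4]
5 → hit
0 → miss, evict 4, frames [5, 0]
3 → miss, evict 5, frames [0, 3]
8 → miss, evict 0, frames [3, 8]
2 → miss, evict 3, frames [8, 2]
8 → hit
3 → miss, evict 2, frames [8, 3]
8 → hit
9 → miss, evict 3, frames [8, 9]
3 → miss, evict 8, frames [9, 3]
7 → miss, evict 9, frames [3, 7]
Page faults: 12.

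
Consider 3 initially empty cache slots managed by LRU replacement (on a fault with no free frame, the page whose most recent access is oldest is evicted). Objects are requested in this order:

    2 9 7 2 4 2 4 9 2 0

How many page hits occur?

2 -> miss, frames {2}
9 -> miss, frames {2,9}
7 -> miss, frames {2,9,7}
2 -> hit
4 -> miss, evict 9, frames {7,2,4}
2 -> hit
4 -> hit
9 -> miss, evict 7, frames {2,4,9}
2 -> hit
0 -> miss, evict 4, frames {9,2,0}
Hits: 4.

4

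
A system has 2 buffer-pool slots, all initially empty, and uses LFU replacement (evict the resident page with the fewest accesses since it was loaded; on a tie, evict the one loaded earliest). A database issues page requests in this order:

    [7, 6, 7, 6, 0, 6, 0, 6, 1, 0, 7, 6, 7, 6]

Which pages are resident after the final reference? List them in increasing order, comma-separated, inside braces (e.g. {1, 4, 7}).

7: fault, frames {7}
6: fault, frames {7,6}
7: hit
6: hit
0: fault, evict 7, frames {6,0}
6: hit
0: hit
6: hit
1: fault, evict 0, frames {6,1}
0: fault, evict 1, frames {6,0}
7: fault, evict 0, frames {6,7}
6: hit
7: hit
6: hit

{6, 7}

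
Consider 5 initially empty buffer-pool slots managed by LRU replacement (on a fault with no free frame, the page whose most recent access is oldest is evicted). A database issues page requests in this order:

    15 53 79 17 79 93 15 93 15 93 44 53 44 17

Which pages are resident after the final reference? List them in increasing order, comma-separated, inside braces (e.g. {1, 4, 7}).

{15, 17, 44, 53, 93}

15 -> miss, frames [15]
53 -> miss, frames [15, 53]
79 -> miss, frames [15, 53, 79]
17 -> miss, frames [15, 53, 79, 17]
79 -> hit
93 -> miss, frames [15, 53, 17, 79, 93]
15 -> hit
93 -> hit
15 -> hit
93 -> hit
44 -> miss, evict 53, frames [17, 79, 15, 93, 44]
53 -> miss, evict 17, frames [79, 15, 93, 44, 53]
44 -> hit
17 -> miss, evict 79, frames [15, 93, 53, 44, 17]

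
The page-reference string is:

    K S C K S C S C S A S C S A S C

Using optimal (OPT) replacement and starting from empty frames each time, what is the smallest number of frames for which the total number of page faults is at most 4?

3

f=1: 16 faults
f=2: 8 faults
f=3: 4 faults
f=4: 4 faults
Smallest f with faults ≤ 4 is 3.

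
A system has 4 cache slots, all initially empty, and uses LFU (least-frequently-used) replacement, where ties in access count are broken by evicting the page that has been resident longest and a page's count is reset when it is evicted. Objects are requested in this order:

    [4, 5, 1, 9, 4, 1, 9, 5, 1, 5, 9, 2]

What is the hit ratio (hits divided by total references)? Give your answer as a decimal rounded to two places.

4: miss, frames {4}
5: miss, frames {4,5}
1: miss, frames {4,5,1}
9: miss, frames {4,5,1,9}
4: hit
1: hit
9: hit
5: hit
1: hit
5: hit
9: hit
2: miss, evict 4, frames {5,1,9,2}
Hits: 7 of 12 references → 7/12 = 0.5833.

0.58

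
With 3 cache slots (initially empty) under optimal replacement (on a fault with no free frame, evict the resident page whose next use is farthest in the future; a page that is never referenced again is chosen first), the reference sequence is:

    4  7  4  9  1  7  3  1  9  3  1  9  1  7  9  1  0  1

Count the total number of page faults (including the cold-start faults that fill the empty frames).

4: fault, frames {4}
7: fault, frames {4,7}
4: hit
9: fault, frames {4,7,9}
1: fault, evict 4, frames {7,9,1}
7: hit
3: fault, evict 7, frames {9,1,3}
1: hit
9: hit
3: hit
1: hit
9: hit
1: hit
7: fault, evict 3, frames {9,1,7}
9: hit
1: hit
0: fault, evict 7, frames {9,1,0}
1: hit
Page faults: 7.

7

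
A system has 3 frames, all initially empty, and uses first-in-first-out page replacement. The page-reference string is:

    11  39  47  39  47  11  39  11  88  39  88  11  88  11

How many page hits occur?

9

11 → fault, frames {11}
39 → fault, frames {11,39}
47 → fault, frames {11,39,47}
39 → hit
47 → hit
11 → hit
39 → hit
11 → hit
88 → fault, evict 11, frames {39,47,88}
39 → hit
88 → hit
11 → fault, evict 39, frames {47,88,11}
88 → hit
11 → hit
Hits: 9.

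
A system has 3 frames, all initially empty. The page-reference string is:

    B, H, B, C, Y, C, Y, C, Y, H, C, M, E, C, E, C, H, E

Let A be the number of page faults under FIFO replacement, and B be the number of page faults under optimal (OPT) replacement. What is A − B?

Under FIFO: F F . F F . . . . . . F F F . . F . → 8 faults.
Under OPT: F F . F F . . . . . . F F . . . . . → 6 faults.
A − B = 8 − 6 = 2.

2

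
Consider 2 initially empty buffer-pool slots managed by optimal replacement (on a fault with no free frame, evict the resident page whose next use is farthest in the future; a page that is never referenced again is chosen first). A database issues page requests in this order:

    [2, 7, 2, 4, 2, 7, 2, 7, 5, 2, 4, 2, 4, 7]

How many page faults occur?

7

2: fault, frames {2}
7: fault, frames {2,7}
2: hit
4: fault, evict 7, frames {2,4}
2: hit
7: fault, evict 4, frames {2,7}
2: hit
7: hit
5: fault, evict 7, frames {2,5}
2: hit
4: fault, evict 5, frames {2,4}
2: hit
4: hit
7: fault, evict 4, frames {2,7}
Page faults: 7.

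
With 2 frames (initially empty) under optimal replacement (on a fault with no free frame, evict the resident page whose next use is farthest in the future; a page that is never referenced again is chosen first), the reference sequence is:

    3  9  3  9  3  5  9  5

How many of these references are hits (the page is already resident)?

5

3 -> fault, frames (3)
9 -> fault, frames (3 9)
3 -> hit
9 -> hit
3 -> hit
5 -> fault, evict 3, frames (9 5)
9 -> hit
5 -> hit
Hits: 5.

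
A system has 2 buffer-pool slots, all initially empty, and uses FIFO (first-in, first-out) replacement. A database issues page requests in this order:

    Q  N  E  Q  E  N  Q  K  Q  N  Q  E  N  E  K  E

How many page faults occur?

10

Q → miss, frames {Q}
N → miss, frames {Q,N}
E → miss, evict Q, frames {N,E}
Q → miss, evict N, frames {E,Q}
E → hit
N → miss, evict E, frames {Q,N}
Q → hit
K → miss, evict Q, frames {N,K}
Q → miss, evict N, frames {K,Q}
N → miss, evict K, frames {Q,N}
Q → hit
E → miss, evict Q, frames {N,E}
N → hit
E → hit
K → miss, evict N, frames {E,K}
E → hit
Page faults: 10.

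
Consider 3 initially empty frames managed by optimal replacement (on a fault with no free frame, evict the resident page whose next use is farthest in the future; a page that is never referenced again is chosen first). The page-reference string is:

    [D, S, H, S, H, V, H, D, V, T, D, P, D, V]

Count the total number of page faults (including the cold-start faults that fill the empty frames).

D: fault, frames (D)
S: fault, frames (D S)
H: fault, frames (D S H)
S: hit
H: hit
V: fault, evict S, frames (D H V)
H: hit
D: hit
V: hit
T: fault, evict H, frames (D V T)
D: hit
P: fault, evict T, frames (D V P)
D: hit
V: hit
Page faults: 6.

6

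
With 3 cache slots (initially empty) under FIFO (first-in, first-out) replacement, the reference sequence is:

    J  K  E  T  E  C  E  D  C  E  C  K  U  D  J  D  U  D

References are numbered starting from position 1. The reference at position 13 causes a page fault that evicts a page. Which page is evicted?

D

pos 1: J: fault, frames (J)
pos 2: K: fault, frames (J K)
pos 3: E: fault, frames (J K E)
pos 4: T: fault, evict J, frames (K E T)
pos 5: E: hit
pos 6: C: fault, evict K, frames (E T C)
pos 7: E: hit
pos 8: D: fault, evict E, frames (T C D)
pos 9: C: hit
pos 10: E: fault, evict T, frames (C D E)
pos 11: C: hit
pos 12: K: fault, evict C, frames (D E K)
pos 13: U: fault, evict D, frames (E K U)
At position 13, page D is evicted.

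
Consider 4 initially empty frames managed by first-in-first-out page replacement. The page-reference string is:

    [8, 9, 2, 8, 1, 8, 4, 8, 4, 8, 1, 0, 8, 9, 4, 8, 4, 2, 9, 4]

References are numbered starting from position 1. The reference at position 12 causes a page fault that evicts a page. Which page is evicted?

pos 1: 8: fault, frames (8)
pos 2: 9: fault, frames (8 9)
pos 3: 2: fault, frames (8 9 2)
pos 4: 8: hit
pos 5: 1: fault, frames (8 9 2 1)
pos 6: 8: hit
pos 7: 4: fault, evict 8, frames (9 2 1 4)
pos 8: 8: fault, evict 9, frames (2 1 4 8)
pos 9: 4: hit
pos 10: 8: hit
pos 11: 1: hit
pos 12: 0: fault, evict 2, frames (1 4 8 0)
At position 12, page 2 is evicted.

2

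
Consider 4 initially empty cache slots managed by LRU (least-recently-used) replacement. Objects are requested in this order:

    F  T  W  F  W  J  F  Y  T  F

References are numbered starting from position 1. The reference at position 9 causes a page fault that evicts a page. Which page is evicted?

W

pos 1: F: miss, frames {F}
pos 2: T: miss, frames {F,T}
pos 3: W: miss, frames {F,T,W}
pos 4: F: hit
pos 5: W: hit
pos 6: J: miss, frames {T,F,W,J}
pos 7: F: hit
pos 8: Y: miss, evict T, frames {W,J,F,Y}
pos 9: T: miss, evict W, frames {J,F,Y,T}
At position 9, page W is evicted.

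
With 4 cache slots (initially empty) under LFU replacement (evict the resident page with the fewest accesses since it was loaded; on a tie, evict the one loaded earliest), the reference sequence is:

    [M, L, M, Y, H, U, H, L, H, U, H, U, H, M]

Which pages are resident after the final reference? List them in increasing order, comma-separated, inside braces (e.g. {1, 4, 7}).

M → fault, frames [M]
L → fault, frames [M, L]
M → hit
Y → fault, frames [M, L, Y]
H → fault, frames [M, L, Y, H]
U → fault, evict L, frames [M, Y, H, U]
H → hit
L → fault, evict Y, frames [M, H, U, L]
H → hit
U → hit
H → hit
U → hit
H → hit
M → hit

{H, L, M, U}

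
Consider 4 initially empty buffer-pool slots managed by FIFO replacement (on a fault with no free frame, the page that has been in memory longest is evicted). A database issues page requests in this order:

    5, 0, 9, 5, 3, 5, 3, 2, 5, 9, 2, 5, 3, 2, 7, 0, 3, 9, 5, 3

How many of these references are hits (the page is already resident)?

5: fault, frames {5}
0: fault, frames {5,0}
9: fault, frames {5,0,9}
5: hit
3: fault, frames {5,0,9,3}
5: hit
3: hit
2: fault, evict 5, frames {0,9,3,2}
5: fault, evict 0, frames {9,3,2,5}
9: hit
2: hit
5: hit
3: hit
2: hit
7: fault, evict 9, frames {3,2,5,7}
0: fault, evict 3, frames {2,5,7,0}
3: fault, evict 2, frames {5,7,0,3}
9: fault, evict 5, frames {7,0,3,9}
5: fault, evict 7, frames {0,3,9,5}
3: hit
Hits: 9.

9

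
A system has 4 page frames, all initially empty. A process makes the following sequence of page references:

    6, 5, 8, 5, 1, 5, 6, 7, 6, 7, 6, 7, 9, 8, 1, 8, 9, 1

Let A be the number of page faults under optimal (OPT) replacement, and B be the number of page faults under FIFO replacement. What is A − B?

-3

Under OPT: F F F . F . . F . . . . F . . . . . → 6 faults.
Under FIFO: F F F . F . . F F . . . F F F . . . → 9 faults.
A − B = 6 − 9 = -3.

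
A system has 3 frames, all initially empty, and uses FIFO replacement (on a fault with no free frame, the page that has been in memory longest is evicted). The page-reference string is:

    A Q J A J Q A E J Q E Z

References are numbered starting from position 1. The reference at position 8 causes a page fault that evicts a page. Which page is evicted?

A

pos 1: A → miss, frames {A}
pos 2: Q → miss, frames {A,Q}
pos 3: J → miss, frames {A,Q,J}
pos 4: A → hit
pos 5: J → hit
pos 6: Q → hit
pos 7: A → hit
pos 8: E → miss, evict A, frames {Q,J,E}
At position 8, page A is evicted.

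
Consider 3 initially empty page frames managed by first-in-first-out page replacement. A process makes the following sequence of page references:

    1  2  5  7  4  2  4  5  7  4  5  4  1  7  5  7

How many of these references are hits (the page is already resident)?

1 → miss, frames [1]
2 → miss, frames [1, 2]
5 → miss, frames [1, 2, 5]
7 → miss, evict 1, frames [2, 5, 7]
4 → miss, evict 2, frames [5, 7, 4]
2 → miss, evict 5, frames [7, 4, 2]
4 → hit
5 → miss, evict 7, frames [4, 2, 5]
7 → miss, evict 4, frames [2, 5, 7]
4 → miss, evict 2, frames [5, 7, 4]
5 → hit
4 → hit
1 → miss, evict 5, frames [7, 4, 1]
7 → hit
5 → miss, evict 7, frames [4, 1, 5]
7 → miss, evict 4, frames [1, 5, 7]
Hits: 4.

4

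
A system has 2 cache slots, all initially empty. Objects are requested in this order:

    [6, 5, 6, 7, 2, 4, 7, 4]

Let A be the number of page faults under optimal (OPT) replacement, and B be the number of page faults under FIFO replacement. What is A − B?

-1

Under OPT: F F . F F F . . → 5 faults.
Under FIFO: F F . F F F F . → 6 faults.
A − B = 5 − 6 = -1.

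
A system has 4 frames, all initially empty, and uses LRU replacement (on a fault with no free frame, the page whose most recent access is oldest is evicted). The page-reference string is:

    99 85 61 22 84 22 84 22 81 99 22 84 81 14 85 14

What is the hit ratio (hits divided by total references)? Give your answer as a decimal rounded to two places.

0.44

99 -> fault, frames (99)
85 -> fault, frames (99 85)
61 -> fault, frames (99 85 61)
22 -> fault, frames (99 85 61 22)
84 -> fault, evict 99, frames (85 61 22 84)
22 -> hit
84 -> hit
22 -> hit
81 -> fault, evict 85, frames (61 84 22 81)
99 -> fault, evict 61, frames (84 22 81 99)
22 -> hit
84 -> hit
81 -> hit
14 -> fault, evict 99, frames (22 84 81 14)
85 -> fault, evict 22, frames (84 81 14 85)
14 -> hit
Hits: 7 of 16 references → 7/16 = 0.4375.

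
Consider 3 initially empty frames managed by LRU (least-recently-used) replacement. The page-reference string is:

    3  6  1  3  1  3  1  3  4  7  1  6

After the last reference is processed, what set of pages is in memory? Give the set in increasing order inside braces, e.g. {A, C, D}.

3 → fault, frames [3]
6 → fault, frames [3, 6]
1 → fault, frames [3, 6, 1]
3 → hit
1 → hit
3 → hit
1 → hit
3 → hit
4 → fault, evict 6, frames [1, 3, 4]
7 → fault, evict 1, frames [3, 4, 7]
1 → fault, evict 3, frames [4, 7, 1]
6 → fault, evict 4, frames [7, 1, 6]

{1, 6, 7}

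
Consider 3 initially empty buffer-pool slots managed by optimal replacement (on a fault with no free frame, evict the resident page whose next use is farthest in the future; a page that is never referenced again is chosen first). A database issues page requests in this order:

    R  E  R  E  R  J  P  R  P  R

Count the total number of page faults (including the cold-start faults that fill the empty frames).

R → fault, frames {R}
E → fault, frames {R,E}
R → hit
E → hit
R → hit
J → fault, frames {R,E,J}
P → fault, evict J, frames {R,E,P}
R → hit
P → hit
R → hit
Page faults: 4.

4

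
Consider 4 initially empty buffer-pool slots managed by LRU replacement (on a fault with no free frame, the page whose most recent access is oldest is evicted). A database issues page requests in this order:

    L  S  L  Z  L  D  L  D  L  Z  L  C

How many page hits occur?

L → miss, frames (L)
S → miss, frames (L S)
L → hit
Z → miss, frames (S L Z)
L → hit
D → miss, frames (S Z L D)
L → hit
D → hit
L → hit
Z → hit
L → hit
C → miss, evict S, frames (D Z L C)
Hits: 7.

7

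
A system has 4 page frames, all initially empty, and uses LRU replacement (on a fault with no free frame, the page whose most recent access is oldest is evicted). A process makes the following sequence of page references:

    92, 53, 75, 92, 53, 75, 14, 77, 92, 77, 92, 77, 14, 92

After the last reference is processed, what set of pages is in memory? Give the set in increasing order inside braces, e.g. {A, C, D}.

92 → miss, frames (92)
53 → miss, frames (92 53)
75 → miss, frames (92 53 75)
92 → hit
53 → hit
75 → hit
14 → miss, frames (92 53 75 14)
77 → miss, evict 92, frames (53 75 14 77)
92 → miss, evict 53, frames (75 14 77 92)
77 → hit
92 → hit
77 → hit
14 → hit
92 → hit

{14, 75, 77, 92}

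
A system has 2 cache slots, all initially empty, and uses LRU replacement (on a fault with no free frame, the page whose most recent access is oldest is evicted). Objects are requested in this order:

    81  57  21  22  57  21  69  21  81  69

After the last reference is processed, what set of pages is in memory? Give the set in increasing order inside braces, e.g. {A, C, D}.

{69, 81}

81 → miss, frames (81)
57 → miss, frames (81 57)
21 → miss, evict 81, frames (57 21)
22 → miss, evict 57, frames (21 22)
57 → miss, evict 21, frames (22 57)
21 → miss, evict 22, frames (57 21)
69 → miss, evict 57, frames (21 69)
21 → hit
81 → miss, evict 69, frames (21 81)
69 → miss, evict 21, frames (81 69)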